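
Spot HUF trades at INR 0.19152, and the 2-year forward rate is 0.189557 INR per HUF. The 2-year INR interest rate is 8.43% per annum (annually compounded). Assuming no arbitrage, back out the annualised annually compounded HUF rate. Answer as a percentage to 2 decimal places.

8.99%

T = 2 years.
By CIP, F/S equals the INR-to-HUF growth ratio: 0.189557/0.19152 = 0.9897504.
The INR side grows by (1 + 0.0843)^2 = 1.1757065.
Hence g_HUF = 1.1878818.
Annualise: 1.1878818^(1/2) − 1 = 0.089900 = 8.99%.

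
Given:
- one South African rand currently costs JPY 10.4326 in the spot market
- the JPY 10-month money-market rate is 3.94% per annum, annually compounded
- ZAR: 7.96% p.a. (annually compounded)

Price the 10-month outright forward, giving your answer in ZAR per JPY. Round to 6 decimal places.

0.098933

T = 10/12 years.
JPY accumulates by (1 + 0.0394)^(10/12) = 1.0327271.
ZAR accumulates by (1 + 0.0796)^(10/12) = 1.0659064.
Forward (JPY per ZAR) = 10.4326 × 1.0327271 / 1.0659064 = 10.10786.
Invert for ZAR per JPY: 1 / 10.10786 = 0.098933.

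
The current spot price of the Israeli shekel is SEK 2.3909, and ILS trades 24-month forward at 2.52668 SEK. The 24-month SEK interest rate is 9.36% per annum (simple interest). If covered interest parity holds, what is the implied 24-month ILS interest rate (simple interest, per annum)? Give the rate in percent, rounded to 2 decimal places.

T = 2 years.
CIP gives F = S · g_SEK/g_ILS, so g_SEK/g_ILS = 2.52668/2.3909 = 1.0567903.
The SEK side grows by 1 + 0.0936×2 = 1.187200.
Hence g_ILS = 1.1234017.
(1.1234017 − 1)/T = 0.061701, i.e. 6.17%.

6.17%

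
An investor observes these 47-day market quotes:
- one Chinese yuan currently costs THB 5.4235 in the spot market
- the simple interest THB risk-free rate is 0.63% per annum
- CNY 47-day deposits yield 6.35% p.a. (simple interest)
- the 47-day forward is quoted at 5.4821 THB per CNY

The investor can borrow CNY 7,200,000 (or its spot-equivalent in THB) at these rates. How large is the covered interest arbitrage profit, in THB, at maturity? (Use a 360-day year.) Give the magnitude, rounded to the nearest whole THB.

T = 47/360 years.
Invest the CNY and cover forward: 7,200,000 × 1.0082902778 × 5.4821 = THB 39,798,346.55.
Convert at spot and invest in THB: 7,200,000 × 5.4235 × 1.0008225 = THB 39,081,317.97.
The quoted forward overvalues CNY, so borrow THB, buy CNY at spot, deposit the CNY at 6.35%, and sell the proceeds forward at 5.4821.
Arbitrage profit = |39,798,346.55 − 39,081,317.97| = THB 717,029.

THB 717,029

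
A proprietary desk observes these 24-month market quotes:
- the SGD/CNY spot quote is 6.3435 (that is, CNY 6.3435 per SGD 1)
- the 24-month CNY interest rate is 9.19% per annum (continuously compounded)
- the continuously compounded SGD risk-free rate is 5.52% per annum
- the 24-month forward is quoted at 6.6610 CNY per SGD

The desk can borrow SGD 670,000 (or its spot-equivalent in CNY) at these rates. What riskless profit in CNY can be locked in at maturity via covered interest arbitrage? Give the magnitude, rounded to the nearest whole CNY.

T = 2 years.
Route A — deposit SGD, sell forward: 670,000 × 1.116724671 × 6.6610 = CNY 4,983,797.03.
Route B — convert at spot, deposit CNY: 670,000 × 6.3435 × 1.201775444 = CNY 5,107,719.89.
The quoted forward undervalues SGD, so borrow SGD, convert to CNY at spot, deposit the CNY at 9.19%, and buy SGD forward at 6.6610 to cover the loan.
Arbitrage profit = |4,983,797.03 − 5,107,719.89| = CNY 123,923.

CNY 123,923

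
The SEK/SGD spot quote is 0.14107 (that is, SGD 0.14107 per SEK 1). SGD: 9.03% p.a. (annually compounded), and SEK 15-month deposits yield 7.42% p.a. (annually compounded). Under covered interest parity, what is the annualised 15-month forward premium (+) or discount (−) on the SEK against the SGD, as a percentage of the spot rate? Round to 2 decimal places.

T = 15/12 years.
CIP forward (SGD per SEK) = 0.14107 × 1.1141214/1.0935948 = 0.14371786.
(F − S)/S ÷ T = (0.14371786 − 0.14107)/0.14107/(15/12) = 0.015016 → 1.50%.

+1.50%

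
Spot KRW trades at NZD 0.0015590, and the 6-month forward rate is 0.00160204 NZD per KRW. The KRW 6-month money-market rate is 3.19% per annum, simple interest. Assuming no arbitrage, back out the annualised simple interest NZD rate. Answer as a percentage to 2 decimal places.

8.80%

T = 6/12 years.
F/S = 0.00160204/0.001559 = 1.0276074 = (growth of NZD) / (growth of KRW).
KRW growth factor: 1 + 0.0319×6/12 = 1.015950.
Hence g_NZD = 1.0439977.
r = (1.0439977 − 1)/(6/12) = 0.087995 → 8.80%.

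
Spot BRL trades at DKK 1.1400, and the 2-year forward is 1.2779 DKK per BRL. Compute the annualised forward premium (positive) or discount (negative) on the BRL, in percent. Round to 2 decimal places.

+6.05%

T = 2 years.
(F − S)/S = (1.2779 − 1.14)/1.14 = 0.1209649.
Annualise by dividing by T: 0.1209649 / 2 = 0.060482 → 6.05%.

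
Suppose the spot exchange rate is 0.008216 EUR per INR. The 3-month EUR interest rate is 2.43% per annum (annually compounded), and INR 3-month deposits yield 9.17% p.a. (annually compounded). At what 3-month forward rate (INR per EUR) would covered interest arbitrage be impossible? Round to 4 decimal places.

T = 3/12 years.
EUR growth factor: (1 + 0.0243)^(3/12) = 1.006020413.
INR growth factor: (1 + 0.0917)^(3/12) = 1.022176348.
Forward (EUR per INR) = 0.008216 × 1.006020413 / 1.022176348 = 0.00808614260.
Quoted the other way: 1/0.00808614260 = 123.6684 INR per EUR.

123.6684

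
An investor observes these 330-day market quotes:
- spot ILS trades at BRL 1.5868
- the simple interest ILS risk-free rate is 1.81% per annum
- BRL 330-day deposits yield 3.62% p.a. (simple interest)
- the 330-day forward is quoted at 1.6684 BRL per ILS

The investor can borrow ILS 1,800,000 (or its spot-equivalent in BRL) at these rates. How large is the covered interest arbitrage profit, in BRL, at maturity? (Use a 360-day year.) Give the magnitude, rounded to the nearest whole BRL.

T = 330/360 years.
Keep in ILS, deliver into the forward: 1,800,000·1.016591667·1.6684 = BRL 3,052,946.77.
Swap to BRL now, deposit: 1,800,000·1.5868·1.033183333 = BRL 2,951,019.56.
The quoted forward overvalues ILS, so borrow BRL, buy ILS at spot, deposit the ILS at 1.81%, and sell the proceeds forward at 1.6684.
Arbitrage profit = |3,052,946.77 − 2,951,019.56| = BRL 101,927.

BRL 101,927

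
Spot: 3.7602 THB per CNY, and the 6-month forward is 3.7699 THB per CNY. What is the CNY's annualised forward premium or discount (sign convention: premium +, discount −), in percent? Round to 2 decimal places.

+0.52%

T = 6/12 years.
CNY trades forward at +0.25797% vs spot over the period.
Annualise by dividing by T: 0.0025797 / (6/12) = 0.005159 → 0.52%.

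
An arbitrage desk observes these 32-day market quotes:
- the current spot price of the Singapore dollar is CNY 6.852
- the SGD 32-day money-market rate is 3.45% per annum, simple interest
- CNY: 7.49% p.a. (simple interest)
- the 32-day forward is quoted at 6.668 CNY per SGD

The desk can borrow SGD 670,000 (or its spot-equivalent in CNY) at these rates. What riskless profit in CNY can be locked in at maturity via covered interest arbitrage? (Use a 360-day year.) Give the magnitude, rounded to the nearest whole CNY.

T = 32/360 years.
Route A — deposit SGD, sell forward: 670,000 × 1.003066667 × 6.668 = CNY 4,481,260.52.
Route B — convert at spot, deposit CNY: 670,000 × 6.852 × 1.006657778 = CNY 4,621,404.79.
The quoted forward undervalues SGD, so borrow SGD, convert to CNY at spot, deposit the CNY at 7.49%, and buy SGD forward at 6.668 to cover the loan.
Arbitrage profit = |4,481,260.52 − 4,621,404.79| = CNY 140,144.

CNY 140,144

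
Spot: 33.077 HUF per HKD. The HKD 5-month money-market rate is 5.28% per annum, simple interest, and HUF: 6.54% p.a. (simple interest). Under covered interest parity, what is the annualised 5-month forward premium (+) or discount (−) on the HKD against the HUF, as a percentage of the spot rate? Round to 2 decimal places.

+1.23%

T = 5/12 years.
CIP forward (HUF per HKD) = 33.077 × 1.027250/1.022000 = 33.246916.
Annualised premium = (F − S)/S × (1/T) = (33.246916 − 33.077)/33.077 ÷ (5/12) = 1.23%.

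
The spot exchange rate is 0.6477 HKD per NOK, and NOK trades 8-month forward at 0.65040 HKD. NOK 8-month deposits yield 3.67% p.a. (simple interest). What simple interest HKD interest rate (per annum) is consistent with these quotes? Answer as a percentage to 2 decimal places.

4.31%

T = 8/12 years.
By CIP, F/S equals the HKD-to-NOK growth ratio: 0.6504/0.6477 = 1.0041686.
NOK growth factor: 1 + 0.0367×8/12 = 1.0244667.
That pins the HKD growth at 1.0287373.
r = (1.0287373 − 1)/(8/12) = 0.043106 → 4.31%.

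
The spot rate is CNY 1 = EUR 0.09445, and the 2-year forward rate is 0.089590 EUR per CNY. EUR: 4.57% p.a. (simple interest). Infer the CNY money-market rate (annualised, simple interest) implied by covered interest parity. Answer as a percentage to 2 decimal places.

T = 2 years.
F/S = 0.08959/0.09445 = 0.9485442 = (growth of EUR) / (growth of CNY).
The EUR side grows by 1 + 0.0457×2 = 1.091400.
Hence g_CNY = 1.1506053.
r = (1.1506053 − 1)/2 = 0.075303 → 7.53%.

7.53%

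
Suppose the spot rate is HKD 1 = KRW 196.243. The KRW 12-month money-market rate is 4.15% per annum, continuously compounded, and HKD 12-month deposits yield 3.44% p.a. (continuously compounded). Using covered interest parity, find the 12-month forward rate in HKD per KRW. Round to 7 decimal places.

0.0050597

T = 1 year.
KRW growth factor: e^(0.0415×1) = 1.0423732.
HKD growth factor: e^(0.0344×1) = 1.0349985.
CIP: F = S · (grow KRW)/(grow HKD) = 196.243 × 1.0423732/1.0349985 = 197.6413 KRW per HKD.
Quoted the other way: 1/197.6413 = 0.0050597 HKD per KRW.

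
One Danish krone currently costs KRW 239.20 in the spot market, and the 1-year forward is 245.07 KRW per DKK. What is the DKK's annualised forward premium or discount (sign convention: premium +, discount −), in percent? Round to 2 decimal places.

T = 1 year.
DKK trades forward at +2.45401% vs spot over the period.
Per annum: 0.0245401 / 1 = 0.024540 = 2.45%.

+2.45%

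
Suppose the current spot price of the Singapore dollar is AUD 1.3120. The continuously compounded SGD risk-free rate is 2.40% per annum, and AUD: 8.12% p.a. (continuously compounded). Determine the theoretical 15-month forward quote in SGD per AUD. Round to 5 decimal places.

0.70960

T = 15/12 years.
AUD accumulates by e^(0.0812×15/12) = 1.1068299.
Growth of 1 SGD over T: e^(0.0240×15/12) = 1.0304545.
So F = 1.312 × 1.1068299 / 1.0304545 = 1.409243 (AUD/SGD).
Invert for SGD per AUD: 1 / 1.409243 = 0.70960.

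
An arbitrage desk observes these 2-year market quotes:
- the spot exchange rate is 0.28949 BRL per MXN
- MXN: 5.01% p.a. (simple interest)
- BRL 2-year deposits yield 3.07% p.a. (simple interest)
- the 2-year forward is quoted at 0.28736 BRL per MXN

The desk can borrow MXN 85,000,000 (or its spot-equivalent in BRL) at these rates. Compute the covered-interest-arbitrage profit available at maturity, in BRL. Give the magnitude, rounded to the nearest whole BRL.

BRL 755,547

T = 2 years.
Invest the MXN and cover forward: 85,000,000 × 1.100200 × 0.28736 = BRL 26,873,045.12.
Convert at spot and invest in BRL: 85,000,000 × 0.28949 × 1.061400 = BRL 26,117,498.31.
The quoted forward overvalues MXN, so borrow BRL, buy MXN at spot, deposit the MXN at 5.01%, and sell the proceeds forward at 0.28736.
Profit = 26,873,045.12 − 26,117,498.31 = BRL 755,547.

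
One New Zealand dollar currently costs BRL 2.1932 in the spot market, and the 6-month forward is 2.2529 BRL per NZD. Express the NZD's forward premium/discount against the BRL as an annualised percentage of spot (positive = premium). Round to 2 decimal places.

T = 6/12 years.
Period premium: (2.2529 − 2.1932)/2.1932 = 0.0272205.
Annualise by dividing by T: 0.0272205 / (6/12) = 0.054441 → 5.44%.

+5.44%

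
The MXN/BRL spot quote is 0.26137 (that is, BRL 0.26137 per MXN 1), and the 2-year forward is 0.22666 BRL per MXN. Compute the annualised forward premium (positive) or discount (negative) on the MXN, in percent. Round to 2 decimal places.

-6.64%

T = 2 years.
(F − S)/S = (0.22666 − 0.26137)/0.26137 = -0.1328002.
Annualise by dividing by T: -0.1328002 / 2 = -0.066400 → -6.64%.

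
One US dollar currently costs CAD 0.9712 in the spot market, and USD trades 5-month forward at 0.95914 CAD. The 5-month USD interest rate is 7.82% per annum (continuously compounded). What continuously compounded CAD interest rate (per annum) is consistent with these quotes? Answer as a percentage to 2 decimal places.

4.82%

T = 5/12 years.
By CIP, F/S equals the CAD-to-USD growth ratio: 0.95914/0.9712 = 0.9875824.
USD growth factor: e^(0.0782×5/12) = 1.033120.
That pins the CAD growth at 1.0202911.
Take logs: ln 1.0202911 / (5/12) = 0.048211, so 4.82%.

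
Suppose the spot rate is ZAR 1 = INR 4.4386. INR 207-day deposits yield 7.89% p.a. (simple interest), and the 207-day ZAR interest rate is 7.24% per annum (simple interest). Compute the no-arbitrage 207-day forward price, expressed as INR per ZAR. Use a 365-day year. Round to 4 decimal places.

4.4543

T = 207/365 years.
INR growth factor: 1 + 0.0789×207/365 = 1.044746.
ZAR accumulates by 1 + 0.0724×207/365 = 1.0410597.
So F = 4.4386 × 1.044746 / 1.0410597 = 4.454317 (INR/ZAR).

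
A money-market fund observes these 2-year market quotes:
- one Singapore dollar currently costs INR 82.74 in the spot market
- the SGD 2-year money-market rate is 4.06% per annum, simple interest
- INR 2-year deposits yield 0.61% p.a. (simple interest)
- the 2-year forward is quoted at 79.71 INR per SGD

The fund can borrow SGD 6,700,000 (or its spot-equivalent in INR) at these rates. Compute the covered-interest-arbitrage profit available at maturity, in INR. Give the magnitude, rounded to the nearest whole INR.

INR 16,301,261

T = 2 years.
Route A — deposit SGD, sell forward: 6,700,000 × 1.081200 × 79.71 = INR 577,422,428.40.
Route B — convert at spot, deposit INR: 6,700,000 × 82.74 × 1.012200 = INR 561,121,167.60.
The quoted forward overvalues SGD, so borrow INR, buy SGD at spot, deposit the SGD at 4.06%, and sell the proceeds forward at 79.71.
The gap between the two covered legs is INR 16,301,261.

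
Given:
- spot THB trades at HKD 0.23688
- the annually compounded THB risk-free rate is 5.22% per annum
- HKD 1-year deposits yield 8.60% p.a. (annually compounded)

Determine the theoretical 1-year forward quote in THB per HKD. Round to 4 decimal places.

4.0902

T = 1 year.
HKD accumulates by (1 + 0.0860)^1 = 1.086000.
THB accumulates by (1 + 0.0522)^1 = 1.052200.
So F = 0.23688 × 1.086000 / 1.052200 = 0.2444893 (HKD/THB).
Invert for THB per HKD: 1 / 0.2444893 = 4.0902.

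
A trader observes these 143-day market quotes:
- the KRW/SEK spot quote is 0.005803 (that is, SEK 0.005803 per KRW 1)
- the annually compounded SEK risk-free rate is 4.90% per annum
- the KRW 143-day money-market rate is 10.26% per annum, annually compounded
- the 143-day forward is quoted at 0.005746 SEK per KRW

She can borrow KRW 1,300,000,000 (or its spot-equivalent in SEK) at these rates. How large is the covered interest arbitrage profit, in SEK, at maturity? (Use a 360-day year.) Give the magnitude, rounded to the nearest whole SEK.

SEK 76,682

T = 143/360 years.
Keep in KRW, deliver into the forward: 1,300,000,000·1.039559538·0.005746 = SEK 7,765,301.84.
Swap to SEK now, deposit: 1,300,000,000·0.005803·1.019183738 = SEK 7,688,620.20.
The quoted forward overvalues KRW, so borrow SEK, buy KRW at spot, deposit the KRW at 10.26%, and sell the proceeds forward at 0.005746.
The gap between the two covered legs is SEK 76,682.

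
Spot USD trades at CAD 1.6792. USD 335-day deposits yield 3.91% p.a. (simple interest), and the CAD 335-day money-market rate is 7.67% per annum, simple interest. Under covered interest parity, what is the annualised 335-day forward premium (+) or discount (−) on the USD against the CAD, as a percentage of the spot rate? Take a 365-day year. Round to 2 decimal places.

+3.63%

T = 335/365 years.
No-arbitrage forward: 1.6792 × 1.0703959 / 1.0358863 = 1.7351410 CAD/USD.
(F − S)/S ÷ T = (1.7351410 − 1.6792)/1.6792/(335/365) = 0.036297 → 3.63%.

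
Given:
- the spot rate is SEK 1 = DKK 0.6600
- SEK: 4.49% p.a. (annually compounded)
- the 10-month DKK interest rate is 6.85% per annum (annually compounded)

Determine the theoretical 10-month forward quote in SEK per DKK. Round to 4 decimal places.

T = 10/12 years.
DKK accumulates by (1 + 0.0685)^(10/12) = 1.0567659.
SEK accumulates by (1 + 0.0449)^(10/12) = 1.0372791.
So F = 0.66 × 1.0567659 / 1.0372791 = 0.6723991 (DKK/SEK).
Invert for SEK per DKK: 1 / 0.6723991 = 1.4872.

1.4872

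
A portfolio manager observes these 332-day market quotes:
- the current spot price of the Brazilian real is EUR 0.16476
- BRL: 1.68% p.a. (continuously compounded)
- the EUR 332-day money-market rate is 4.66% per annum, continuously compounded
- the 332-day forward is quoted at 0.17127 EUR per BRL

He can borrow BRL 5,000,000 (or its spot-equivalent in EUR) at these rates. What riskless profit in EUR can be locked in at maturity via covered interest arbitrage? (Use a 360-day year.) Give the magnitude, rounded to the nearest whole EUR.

EUR 9,746

T = 332/360 years.
Route A — deposit BRL, sell forward: 5,000,000 × 1.01561398 × 0.17127 = EUR 869,721.03.
Route B — convert at spot, deposit EUR: 5,000,000 × 0.16476 × 1.04391238 = EUR 859,975.02.
The quoted forward overvalues BRL, so borrow EUR, buy BRL at spot, deposit the BRL at 1.68%, and sell the proceeds forward at 0.17127.
Arbitrage profit = |869,721.03 − 859,975.02| = EUR 9,746.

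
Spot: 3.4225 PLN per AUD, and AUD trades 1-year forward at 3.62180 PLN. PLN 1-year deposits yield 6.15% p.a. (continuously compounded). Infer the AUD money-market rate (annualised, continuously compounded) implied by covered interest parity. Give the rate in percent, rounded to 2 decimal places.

0.49%

T = 1 year.
F/S = 3.6218/3.4225 = 1.0582323 = (growth of PLN) / (growth of AUD).
PLN growth factor: e^(0.0615×1) = 1.0634305.
So the AUD growth factor = 1.0049122.
Take logs: ln 1.0049122 / 1 = 0.004900, so 0.49%.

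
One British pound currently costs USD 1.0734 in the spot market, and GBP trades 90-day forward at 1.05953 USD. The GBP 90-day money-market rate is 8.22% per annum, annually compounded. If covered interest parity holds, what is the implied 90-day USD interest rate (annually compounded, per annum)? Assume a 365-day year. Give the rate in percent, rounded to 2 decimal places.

T = 90/365 years.
F/S = 1.05953/1.0734 = 0.9870784 = (growth of USD) / (growth of GBP).
GBP growth factor: (1 + 0.0822)^(90/365) = 1.0196694.
That pins the USD growth at 1.0064936.
Annualise: 1.0064936^(365/90) − 1 = 0.026598 = 2.66%.

2.66%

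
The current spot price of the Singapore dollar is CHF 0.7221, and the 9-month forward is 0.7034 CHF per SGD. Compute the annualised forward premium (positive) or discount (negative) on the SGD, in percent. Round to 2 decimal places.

-3.45%

T = 9/12 years.
SGD trades forward at -2.58967% vs spot over the period.
Per annum: -0.0258967 / (9/12) = -0.034529 = -3.45%.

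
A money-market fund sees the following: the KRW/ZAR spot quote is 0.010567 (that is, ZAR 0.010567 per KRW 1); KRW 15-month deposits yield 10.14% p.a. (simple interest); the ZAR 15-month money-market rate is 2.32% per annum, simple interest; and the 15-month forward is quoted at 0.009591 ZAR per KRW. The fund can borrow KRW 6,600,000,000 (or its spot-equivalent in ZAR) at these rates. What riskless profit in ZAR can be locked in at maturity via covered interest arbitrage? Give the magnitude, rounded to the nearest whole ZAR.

ZAR 440,773

T = 15/12 years.
Keep in KRW, deliver into the forward: 6,600,000,000·1.126750·0.009591 = ZAR 71,323,951.05.
Swap to ZAR now, deposit: 6,600,000,000·0.010567·1.029000 = ZAR 71,764,723.80.
The quoted forward undervalues KRW, so borrow KRW, convert to ZAR at spot, deposit the ZAR at 2.32%, and buy KRW forward at 0.009591 to cover the loan.
The gap between the two covered legs is ZAR 440,773.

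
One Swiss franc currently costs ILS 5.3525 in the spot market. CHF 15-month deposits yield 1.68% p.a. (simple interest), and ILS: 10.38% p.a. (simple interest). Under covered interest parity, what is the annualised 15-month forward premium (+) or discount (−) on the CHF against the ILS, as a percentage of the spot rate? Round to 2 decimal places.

+8.52%

T = 15/12 years.
CIP forward (ILS per CHF) = 5.3525 × 1.129750/1.021000 = 5.9226120.
Annualised premium = (F − S)/S × (1/T) = (5.9226120 − 5.3525)/5.3525 ÷ (15/12) = 8.52%.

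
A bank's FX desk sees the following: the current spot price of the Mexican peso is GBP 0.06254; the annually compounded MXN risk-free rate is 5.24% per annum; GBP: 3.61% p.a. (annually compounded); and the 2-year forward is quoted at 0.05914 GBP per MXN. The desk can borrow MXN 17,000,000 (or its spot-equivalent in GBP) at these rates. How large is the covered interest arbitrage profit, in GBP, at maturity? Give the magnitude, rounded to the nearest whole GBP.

GBP 27,823

T = 2 years.
Keep in MXN, deliver into the forward: 17,000,000·1.10754576·0.05914 = GBP 1,113,504.36.
Swap to GBP now, deposit: 17,000,000·0.06254·1.07350321 = GBP 1,141,327.14.
The quoted forward undervalues MXN, so borrow MXN, convert to GBP at spot, deposit the GBP at 3.61%, and buy MXN forward at 0.05914 to cover the loan.
Profit = 1,141,327.14 − 1,113,504.36 = GBP 27,823.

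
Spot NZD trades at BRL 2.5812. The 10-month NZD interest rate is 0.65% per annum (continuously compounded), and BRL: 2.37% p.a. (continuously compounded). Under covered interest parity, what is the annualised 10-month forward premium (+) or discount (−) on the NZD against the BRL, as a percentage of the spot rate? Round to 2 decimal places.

T = 10/12 years.
No-arbitrage forward: 2.5812 × 1.0199463 / 1.0054314 = 2.6184635 BRL/NZD.
Annualised premium = (F − S)/S × (1/T) = (2.6184635 − 2.5812)/2.5812 ÷ (10/12) = 1.73%.

+1.73%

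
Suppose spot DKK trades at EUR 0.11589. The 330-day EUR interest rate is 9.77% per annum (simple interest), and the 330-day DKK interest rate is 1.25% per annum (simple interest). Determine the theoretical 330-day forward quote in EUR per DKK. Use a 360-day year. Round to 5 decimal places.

0.12484

T = 330/360 years.
EUR accumulates by 1 + 0.0977×330/360 = 1.0895583.
DKK accumulates by 1 + 0.0125×330/360 = 1.0114583.
CIP: F = S · (grow EUR)/(grow DKK) = 0.11589 × 1.0895583/1.0114583 = 0.1248385 EUR per DKK.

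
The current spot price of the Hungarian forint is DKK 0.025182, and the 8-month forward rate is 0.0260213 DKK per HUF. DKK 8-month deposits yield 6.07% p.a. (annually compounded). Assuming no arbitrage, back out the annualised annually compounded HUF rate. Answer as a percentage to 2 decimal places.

T = 8/12 years.
F/S = 0.0260213/0.025182 = 1.0333294 = (growth of DKK) / (growth of HUF).
The DKK side grows by (1 + 0.0607)^(8/12) = 1.0400679.
That pins the HUF growth at 1.0065212.
r = 1.0065212^(12/8) − 1 = 0.009798 → 0.98%.

0.98%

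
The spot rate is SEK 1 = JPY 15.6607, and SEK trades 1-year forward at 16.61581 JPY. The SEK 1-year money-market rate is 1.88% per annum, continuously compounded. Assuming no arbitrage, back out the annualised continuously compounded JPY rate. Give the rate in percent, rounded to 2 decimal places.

T = 1 year.
F/S = 16.61581/15.6607 = 1.0609877 = (growth of JPY) / (growth of SEK).
SEK growth factor: e^(0.0188×1) = 1.0189778.
So the JPY growth factor = 1.0811229.
r = ln(1.0811229)/1 = 0.078000 → 7.80%.

7.80%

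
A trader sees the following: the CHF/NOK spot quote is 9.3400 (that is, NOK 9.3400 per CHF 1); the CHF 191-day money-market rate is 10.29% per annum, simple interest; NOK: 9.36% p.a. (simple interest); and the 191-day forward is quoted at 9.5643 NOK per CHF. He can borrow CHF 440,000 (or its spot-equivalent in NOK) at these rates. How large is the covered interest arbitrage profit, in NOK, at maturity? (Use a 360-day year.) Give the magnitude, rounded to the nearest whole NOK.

NOK 124,357

T = 191/360 years.
Keep in CHF, deliver into the forward: 440,000·1.054594167·9.5643 = NOK 4,438,040.20.
Swap to NOK now, deposit: 440,000·9.3400·1.049660 = NOK 4,313,682.74.
The quoted forward overvalues CHF, so borrow NOK, buy CHF at spot, deposit the CHF at 10.29%, and sell the proceeds forward at 9.5643.
The gap between the two covered legs is NOK 124,357.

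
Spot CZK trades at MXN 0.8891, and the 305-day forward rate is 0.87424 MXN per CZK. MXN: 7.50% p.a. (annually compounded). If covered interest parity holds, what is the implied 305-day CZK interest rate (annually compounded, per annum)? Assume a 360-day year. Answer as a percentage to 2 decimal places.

9.66%

T = 305/360 years.
F/S = 0.87424/0.8891 = 0.9832865 = (growth of MXN) / (growth of CZK).
The MXN side grows by (1 + 0.0750)^(305/360) = 1.0631877.
That pins the CZK growth at 1.0812593.
Annualise: 1.0812593^(360/305) − 1 = 0.096600 = 9.66%.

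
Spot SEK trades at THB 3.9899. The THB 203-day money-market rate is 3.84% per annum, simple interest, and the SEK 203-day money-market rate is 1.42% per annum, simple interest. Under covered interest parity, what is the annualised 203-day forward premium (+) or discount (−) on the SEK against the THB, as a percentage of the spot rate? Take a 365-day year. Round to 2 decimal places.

+2.40%

T = 203/365 years.
CIP forward (THB per SEK) = 3.9899 × 1.0213567/1.0078975 = 4.0431801.
(F − S)/S ÷ T = (4.0431801 − 3.9899)/3.9899/(203/365) = 0.024010 → 2.40%.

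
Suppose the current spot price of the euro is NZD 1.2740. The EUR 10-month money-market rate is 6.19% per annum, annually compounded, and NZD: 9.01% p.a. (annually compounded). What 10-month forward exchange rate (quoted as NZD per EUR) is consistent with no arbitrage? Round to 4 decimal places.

1.3021

T = 10/12 years.
NZD growth factor: (1 + 0.0901)^(10/12) = 1.0745384.
EUR growth factor: (1 + 0.0619)^(10/12) = 1.0513234.
So F = 1.274 × 1.0745384 / 1.0513234 = 1.302132 (NZD/EUR).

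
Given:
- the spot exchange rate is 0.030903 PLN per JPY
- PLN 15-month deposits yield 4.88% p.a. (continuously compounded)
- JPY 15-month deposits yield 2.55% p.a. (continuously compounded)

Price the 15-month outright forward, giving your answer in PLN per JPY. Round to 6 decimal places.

0.031816

T = 15/12 years.
PLN accumulates by e^(0.0488×15/12) = 1.0628989.
JPY growth factor: e^(0.0255×15/12) = 1.0323884.
Forward (PLN per JPY) = 0.030903 × 1.0628989 / 1.0323884 = 0.03181629.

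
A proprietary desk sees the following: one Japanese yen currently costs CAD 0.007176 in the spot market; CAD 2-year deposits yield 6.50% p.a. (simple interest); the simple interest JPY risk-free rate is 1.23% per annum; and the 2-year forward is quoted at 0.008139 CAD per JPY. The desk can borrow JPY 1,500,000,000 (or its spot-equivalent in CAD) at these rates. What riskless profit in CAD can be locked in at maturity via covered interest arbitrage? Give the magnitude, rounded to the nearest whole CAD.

T = 2 years.
Keep in JPY, deliver into the forward: 1,500,000,000·1.024600·0.008139 = CAD 12,508,829.10.
Swap to CAD now, deposit: 1,500,000,000·0.007176·1.130000 = CAD 12,163,320.00.
The quoted forward overvalues JPY, so borrow CAD, buy JPY at spot, deposit the JPY at 1.23%, and sell the proceeds forward at 0.008139.
Arbitrage profit = |12,508,829.10 − 12,163,320.00| = CAD 345,509.

CAD 345,509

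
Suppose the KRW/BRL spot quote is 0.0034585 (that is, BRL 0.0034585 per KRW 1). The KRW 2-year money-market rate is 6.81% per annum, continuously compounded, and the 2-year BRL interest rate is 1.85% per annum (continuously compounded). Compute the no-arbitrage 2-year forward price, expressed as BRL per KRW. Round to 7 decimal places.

T = 2 years.
BRL growth factor: e^(0.0185×2) = 1.037693.
Growth of 1 KRW over T: e^(0.0681×2) = 1.1459111.
Forward (BRL per KRW) = 0.0034585 × 1.037693 / 1.1459111 = 0.003131885.

0.0031319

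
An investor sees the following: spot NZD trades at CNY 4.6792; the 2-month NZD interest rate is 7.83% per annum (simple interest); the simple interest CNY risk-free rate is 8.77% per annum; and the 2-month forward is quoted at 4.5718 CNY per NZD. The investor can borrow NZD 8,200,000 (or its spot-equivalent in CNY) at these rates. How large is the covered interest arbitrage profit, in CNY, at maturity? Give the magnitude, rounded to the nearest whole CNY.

T = 2/12 years.
Invest the NZD and cover forward: 8,200,000 × 1.013050 × 4.5718 = CNY 37,977,988.32.
Convert at spot and invest in CNY: 8,200,000 × 4.6792 × 1.0146166667 = CNY 38,930,273.32.
The quoted forward undervalues NZD, so borrow NZD, convert to CNY at spot, deposit the CNY at 8.77%, and buy NZD forward at 4.5718 to cover the loan.
Arbitrage profit = |37,977,988.32 − 38,930,273.32| = CNY 952,285.

CNY 952,285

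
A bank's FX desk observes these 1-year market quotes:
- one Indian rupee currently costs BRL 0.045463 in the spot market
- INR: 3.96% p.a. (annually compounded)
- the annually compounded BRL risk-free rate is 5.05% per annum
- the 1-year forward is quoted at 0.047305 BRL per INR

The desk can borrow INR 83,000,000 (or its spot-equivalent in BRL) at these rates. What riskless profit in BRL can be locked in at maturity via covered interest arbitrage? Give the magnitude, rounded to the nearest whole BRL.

BRL 117,810

T = 1 year.
Invest the INR and cover forward: 83,000,000 × 1.039600 × 0.047305 = BRL 4,081,797.07.
Convert at spot and invest in BRL: 83,000,000 × 0.045463 × 1.050500 = BRL 3,963,987.16.
The quoted forward overvalues INR, so borrow BRL, buy INR at spot, deposit the INR at 3.96%, and sell the proceeds forward at 0.047305.
Arbitrage profit = |4,081,797.07 − 3,963,987.16| = BRL 117,810.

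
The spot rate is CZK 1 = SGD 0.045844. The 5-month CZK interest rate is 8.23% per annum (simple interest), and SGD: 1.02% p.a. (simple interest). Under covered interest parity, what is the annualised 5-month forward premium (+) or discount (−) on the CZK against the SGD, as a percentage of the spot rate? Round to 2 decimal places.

-6.97%

T = 5/12 years.
F = S · g_SGD/g_CZK = 0.045844 × 1.004250/1.0342917 = 0.044512430.
(F − S)/S ÷ T = (0.044512430 − 0.045844)/0.045844/(5/12) = -0.069710 → -6.97%.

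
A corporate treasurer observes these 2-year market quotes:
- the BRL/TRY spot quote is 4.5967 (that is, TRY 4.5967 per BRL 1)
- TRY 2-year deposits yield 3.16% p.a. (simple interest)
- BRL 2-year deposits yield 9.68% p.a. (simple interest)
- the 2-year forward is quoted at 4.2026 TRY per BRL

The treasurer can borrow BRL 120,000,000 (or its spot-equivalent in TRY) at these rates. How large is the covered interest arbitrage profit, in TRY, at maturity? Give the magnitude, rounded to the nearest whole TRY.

T = 2 years.
Invest the BRL and cover forward: 120,000,000 × 1.193600 × 4.2026 = TRY 601,946,803.20.
Convert at spot and invest in TRY: 120,000,000 × 4.5967 × 1.063200 = TRY 586,465,372.80.
The quoted forward overvalues BRL, so borrow TRY, buy BRL at spot, deposit the BRL at 9.68%, and sell the proceeds forward at 4.2026.
Profit = 601,946,803.20 − 586,465,372.80 = TRY 15,481,430.

TRY 15,481,430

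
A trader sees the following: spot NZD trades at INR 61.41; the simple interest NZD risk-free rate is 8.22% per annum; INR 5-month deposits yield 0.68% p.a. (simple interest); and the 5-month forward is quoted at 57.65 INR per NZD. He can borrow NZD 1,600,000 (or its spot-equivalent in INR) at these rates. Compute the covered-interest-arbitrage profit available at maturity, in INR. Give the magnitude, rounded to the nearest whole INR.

T = 5/12 years.
Keep in NZD, deliver into the forward: 1,600,000·1.034250·57.65 = INR 95,399,220.00.
Swap to INR now, deposit: 1,600,000·61.41·1.0028333333 = INR 98,534,392.00.
The quoted forward undervalues NZD, so borrow NZD, convert to INR at spot, deposit the INR at 0.68%, and buy NZD forward at 57.65 to cover the loan.
The gap between the two covered legs is INR 3,135,172.

INR 3,135,172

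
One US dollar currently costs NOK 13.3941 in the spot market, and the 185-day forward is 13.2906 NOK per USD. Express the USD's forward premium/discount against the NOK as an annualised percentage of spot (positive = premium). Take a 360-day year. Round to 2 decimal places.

T = 185/360 years.
(F − S)/S = (13.2906 − 13.3941)/13.3941 = -0.0077273.
Per annum: -0.0077273 / (185/360) = -0.015037 = -1.50%.

-1.50%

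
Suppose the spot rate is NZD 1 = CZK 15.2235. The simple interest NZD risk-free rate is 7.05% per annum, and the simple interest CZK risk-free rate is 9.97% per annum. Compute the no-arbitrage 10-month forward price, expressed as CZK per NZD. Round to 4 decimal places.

15.5734

T = 10/12 years.
Growth of 1 CZK over T: 1 + 0.0997×10/12 = 1.08308333.
Growth of 1 NZD over T: 1 + 0.0705×10/12 = 1.058750.
So F = 15.2235 × 1.08308333 / 1.058750 = 15.573383 (CZK/NZD).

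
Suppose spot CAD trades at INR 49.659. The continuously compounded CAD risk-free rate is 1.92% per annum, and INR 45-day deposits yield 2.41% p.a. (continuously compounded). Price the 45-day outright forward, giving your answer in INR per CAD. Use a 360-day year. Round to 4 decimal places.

49.6894

T = 45/360 years.
Growth of 1 INR over T: e^(0.0241×45/360) = 1.00301704.
CAD growth factor: e^(0.0192×45/360) = 1.00240288.
So F = 49.659 × 1.00301704 / 1.00240288 = 49.689425 (INR/CAD).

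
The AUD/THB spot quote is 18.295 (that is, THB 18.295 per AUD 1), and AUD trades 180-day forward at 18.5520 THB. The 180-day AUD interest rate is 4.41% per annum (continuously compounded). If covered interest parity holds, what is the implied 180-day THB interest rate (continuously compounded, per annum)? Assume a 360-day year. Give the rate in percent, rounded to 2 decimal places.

T = 180/360 years.
CIP gives F = S · g_THB/g_AUD, so g_THB/g_AUD = 18.552/18.295 = 1.0140476.
AUD growth factor: e^(0.0441×180/360) = 1.0222949.
That pins the THB growth at 1.0366557.
r = ln(1.0366557)/(180/360) = 0.072000 → 7.20%.

7.20%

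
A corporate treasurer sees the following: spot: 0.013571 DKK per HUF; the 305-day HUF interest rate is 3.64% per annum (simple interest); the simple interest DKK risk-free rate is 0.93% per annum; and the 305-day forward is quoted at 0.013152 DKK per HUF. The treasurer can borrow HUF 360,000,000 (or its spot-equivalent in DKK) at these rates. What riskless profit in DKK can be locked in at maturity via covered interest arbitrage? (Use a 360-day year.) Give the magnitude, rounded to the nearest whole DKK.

T = 305/360 years.
Keep in HUF, deliver into the forward: 360,000,000·1.030838889·0.013152 = DKK 4,880,733.50.
Swap to DKK now, deposit: 360,000,000·0.013571·1.007879167 = DKK 4,924,054.14.
The quoted forward undervalues HUF, so borrow HUF, convert to DKK at spot, deposit the DKK at 0.93%, and buy HUF forward at 0.013152 to cover the loan.
Profit = 4,924,054.14 − 4,880,733.50 = DKK 43,321.

DKK 43,321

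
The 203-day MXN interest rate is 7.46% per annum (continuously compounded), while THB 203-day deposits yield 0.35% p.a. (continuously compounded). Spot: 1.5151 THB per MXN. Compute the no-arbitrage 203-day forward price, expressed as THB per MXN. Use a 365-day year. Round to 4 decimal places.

T = 203/365 years.
Growth of 1 THB over T: e^(0.0035×203/365) = 1.0019485.
MXN accumulates by e^(0.0746×203/365) = 1.0423626.
So F = 1.5151 × 1.0019485 / 1.0423626 = 1.456357 (THB/MXN).

1.4564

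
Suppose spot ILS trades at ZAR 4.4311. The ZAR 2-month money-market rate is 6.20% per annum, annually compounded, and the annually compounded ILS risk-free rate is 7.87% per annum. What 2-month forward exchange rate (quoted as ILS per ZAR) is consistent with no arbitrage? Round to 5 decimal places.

0.22627

T = 2/12 years.
ZAR accumulates by (1 + 0.0620)^(2/12) = 1.0100761.
ILS accumulates by (1 + 0.0787)^(2/12) = 1.0127061.
Forward (ZAR per ILS) = 4.4311 × 1.0100761 / 1.0127061 = 4.419592.
Invert for ILS per ZAR: 1 / 4.419592 = 0.22627.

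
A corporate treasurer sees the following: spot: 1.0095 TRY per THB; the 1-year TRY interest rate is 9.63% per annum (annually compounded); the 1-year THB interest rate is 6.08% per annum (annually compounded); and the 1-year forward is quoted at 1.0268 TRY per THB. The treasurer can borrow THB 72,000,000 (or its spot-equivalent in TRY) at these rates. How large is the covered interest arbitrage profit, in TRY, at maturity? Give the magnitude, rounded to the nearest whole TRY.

T = 1 year.
Route A — deposit THB, sell forward: 72,000,000 × 1.060800 × 1.0268 = TRY 78,424,519.68.
Route B — convert at spot, deposit TRY: 72,000,000 × 1.0095 × 1.096300 = TRY 79,683,469.20.
The quoted forward undervalues THB, so borrow THB, convert to TRY at spot, deposit the TRY at 9.63%, and buy THB forward at 1.0268 to cover the loan.
Arbitrage profit = |78,424,519.68 − 79,683,469.20| = TRY 1,258,950.

TRY 1,258,950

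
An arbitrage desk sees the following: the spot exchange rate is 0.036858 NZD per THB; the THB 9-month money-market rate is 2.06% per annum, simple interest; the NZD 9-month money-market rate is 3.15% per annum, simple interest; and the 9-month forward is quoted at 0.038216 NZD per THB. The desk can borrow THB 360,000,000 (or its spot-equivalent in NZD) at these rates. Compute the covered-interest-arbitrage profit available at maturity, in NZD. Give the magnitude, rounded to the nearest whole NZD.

NZD 387,960

T = 9/12 years.
Route A — deposit THB, sell forward: 360,000,000 × 1.015450 × 0.038216 = NZD 13,970,317.39.
Route B — convert at spot, deposit NZD: 360,000,000 × 0.036858 × 1.023625 = NZD 13,582,357.29.
The quoted forward overvalues THB, so borrow NZD, buy THB at spot, deposit the THB at 2.06%, and sell the proceeds forward at 0.038216.
The gap between the two covered legs is NZD 387,960.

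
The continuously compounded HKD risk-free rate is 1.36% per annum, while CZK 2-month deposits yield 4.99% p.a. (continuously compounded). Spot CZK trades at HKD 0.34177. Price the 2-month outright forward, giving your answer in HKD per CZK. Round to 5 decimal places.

0.33971

T = 2/12 years.
HKD accumulates by e^(0.0136×2/12) = 1.0022692.
CZK accumulates by e^(0.0499×2/12) = 1.0083513.
So F = 0.34177 × 1.0022692 / 1.0083513 = 0.3397085 (HKD/CZK).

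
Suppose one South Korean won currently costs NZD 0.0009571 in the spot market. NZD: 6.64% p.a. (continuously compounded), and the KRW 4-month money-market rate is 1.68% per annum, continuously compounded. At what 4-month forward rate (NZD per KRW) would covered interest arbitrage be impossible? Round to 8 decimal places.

T = 4/12 years.
NZD accumulates by e^(0.0664×4/12) = 1.0223801.
KRW growth factor: e^(0.0168×4/12) = 1.0056157.
CIP: F = S · (grow NZD)/(grow KRW) = 0.0009571 × 1.0223801/1.0056157 = 0.0009730556 NZD per KRW.

0.00097306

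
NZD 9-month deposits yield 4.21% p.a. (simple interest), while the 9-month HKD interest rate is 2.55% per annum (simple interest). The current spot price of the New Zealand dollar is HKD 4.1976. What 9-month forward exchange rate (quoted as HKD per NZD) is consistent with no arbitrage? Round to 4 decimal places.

T = 9/12 years.
HKD accumulates by 1 + 0.0255×9/12 = 1.019125.
Growth of 1 NZD over T: 1 + 0.0421×9/12 = 1.031575.
CIP: F = S · (grow HKD)/(grow NZD) = 4.1976 × 1.019125/1.031575 = 4.146939 HKD per NZD.

4.1469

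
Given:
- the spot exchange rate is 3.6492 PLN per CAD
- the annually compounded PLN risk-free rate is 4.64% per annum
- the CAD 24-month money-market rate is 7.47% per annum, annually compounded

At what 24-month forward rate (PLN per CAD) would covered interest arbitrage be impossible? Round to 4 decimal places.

3.4595

T = 2 years.
Growth of 1 PLN over T: (1 + 0.0464)^2 = 1.094953.
CAD growth factor: (1 + 0.0747)^2 = 1.1549801.
CIP: F = S · (grow PLN)/(grow CAD) = 3.6492 × 1.094953/1.1549801 = 3.459542 PLN per CAD.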